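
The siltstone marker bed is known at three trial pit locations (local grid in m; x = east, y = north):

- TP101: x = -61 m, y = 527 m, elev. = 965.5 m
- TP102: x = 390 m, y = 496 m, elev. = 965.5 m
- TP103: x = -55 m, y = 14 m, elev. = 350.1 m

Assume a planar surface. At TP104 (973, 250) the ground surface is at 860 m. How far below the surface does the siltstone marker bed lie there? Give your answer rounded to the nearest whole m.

Two edge vectors: TP101→TP102 = (451, -31, 0), TP101→TP103 = (6, -513, -615.4).
Normal n = (TP101→TP102) × (TP101→TP103) = (19077.4, 277545.4, -231177).
So ∂z/∂x = −n_x/n_z = 0.08252 and ∂z/∂y = −n_y/n_z = 1.20058.
Intercept c from TP101: 965.5 + 5.03 − 632.70 = 337.83.
At (973, 250): z_contact = 80.3 + 300.1 + 337.83 = 718.3 m.
Depth below ground = 860 − 718.3 = 142 m.

142 m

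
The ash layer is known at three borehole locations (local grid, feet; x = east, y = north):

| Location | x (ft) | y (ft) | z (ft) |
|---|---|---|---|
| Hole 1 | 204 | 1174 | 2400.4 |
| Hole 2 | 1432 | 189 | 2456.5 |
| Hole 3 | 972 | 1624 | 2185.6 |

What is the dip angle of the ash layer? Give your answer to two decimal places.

Let the plane be z = a·x + b·y + c.
Hole 2−Hole 1: 1228a − 985b = 56.1;  Hole 3−Hole 1: 768a + 450b = −214.8.
Solving gives a = −0.14234, b = −0.23441.
Gradient magnitude |∇z| = √(a² + b²) = √(0.02026 + 0.05495) = 0.27424.
True dip = arctan(0.27424) = 15.34°, dipping toward NNE (azimuth ≈ 031°).

15.34°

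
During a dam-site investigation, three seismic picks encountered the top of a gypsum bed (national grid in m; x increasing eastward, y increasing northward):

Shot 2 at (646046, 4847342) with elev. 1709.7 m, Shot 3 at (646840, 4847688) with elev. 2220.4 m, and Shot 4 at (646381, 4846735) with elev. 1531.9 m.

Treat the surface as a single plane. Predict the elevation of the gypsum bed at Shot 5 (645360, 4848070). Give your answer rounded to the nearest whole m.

1805 m

Two edge vectors: Shot 2→Shot 3 = (794, 346, 510.7), Shot 2→Shot 4 = (335, -607, -177.8).
Normal n = (Shot 2→Shot 3) × (Shot 2→Shot 4) = (248476.1, 312257.7, -597868).
So ∂z/∂x = −n_x/n_z = 0.41560361 and ∂z/∂y = −n_y/n_z = 0.52228535.
Intercept c from Shot 2: 1709.7 − 268499.05 − 2531695.73 = −2798485.08.
At (645360, 4848070): z = 268213.9 + 2532076.0 − 2798485.08 = 1804.8 m.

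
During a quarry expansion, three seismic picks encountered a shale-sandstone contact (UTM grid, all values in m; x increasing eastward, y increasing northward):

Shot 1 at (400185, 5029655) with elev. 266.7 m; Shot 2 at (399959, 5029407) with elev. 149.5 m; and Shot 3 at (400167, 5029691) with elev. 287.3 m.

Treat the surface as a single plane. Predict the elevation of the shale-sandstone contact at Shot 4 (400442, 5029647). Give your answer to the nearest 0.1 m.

Two edge vectors: Shot 1→Shot 2 = (-226, -248, -117.2), Shot 1→Shot 3 = (-18, 36, 20.6).
Normal n = (Shot 1→Shot 2) × (Shot 1→Shot 3) = (-889.6, 6765.2, -12600).
So ∂z/∂x = −n_x/n_z = −0.070603175 and ∂z/∂y = −n_y/n_z = 0.536920635.
Intercept c from Shot 1: 266.7 + 28254.33 − 2700525.56 = −2672004.52.
At (400442, 5029647): z = −28272.5 + 2700521.3 − 2672004.52 = 244.3 m.

244.3 m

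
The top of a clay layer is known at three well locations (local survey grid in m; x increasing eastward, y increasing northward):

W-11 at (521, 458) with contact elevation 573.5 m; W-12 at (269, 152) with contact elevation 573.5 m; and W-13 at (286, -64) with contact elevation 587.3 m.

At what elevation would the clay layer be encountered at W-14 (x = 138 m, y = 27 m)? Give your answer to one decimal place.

Let the plane be z = a·x + b·y + c.
W-12−W-11: −252a − 306b = 0;  W-13−W-11: −235a − 522b = 13.8.
Solving gives a = 0.07081, b = −0.05832.
Then c = 573.5 − a·521 − b·458 = 563.32.
At (138, 27): z = 9.8 − 1.6 + 563.32 = 571.5 m.

571.5 m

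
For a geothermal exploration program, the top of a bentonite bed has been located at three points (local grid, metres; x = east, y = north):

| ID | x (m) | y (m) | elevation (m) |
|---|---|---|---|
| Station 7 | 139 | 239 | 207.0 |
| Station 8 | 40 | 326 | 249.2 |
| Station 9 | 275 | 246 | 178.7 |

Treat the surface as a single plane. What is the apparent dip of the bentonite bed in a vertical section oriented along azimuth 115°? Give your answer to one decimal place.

16.6°

Let the plane be z = a·x + b·y + c.
Station 8−Station 7: −99a + 87b = 42.2;  Station 9−Station 7: 136a + 7b = −28.3.
Solving gives a = −0.22016, b = 0.23453.
Unit vector along 115° is (sin 115°, cos 115°) = (0.9063, -0.4226).
Slope in that direction = a·(0.9063) + b·(-0.4226) = −0.29865.
Apparent dip = arctan|0.29865| = 16.6° (true dip is 17.8°, so apparent ≤ true as expected).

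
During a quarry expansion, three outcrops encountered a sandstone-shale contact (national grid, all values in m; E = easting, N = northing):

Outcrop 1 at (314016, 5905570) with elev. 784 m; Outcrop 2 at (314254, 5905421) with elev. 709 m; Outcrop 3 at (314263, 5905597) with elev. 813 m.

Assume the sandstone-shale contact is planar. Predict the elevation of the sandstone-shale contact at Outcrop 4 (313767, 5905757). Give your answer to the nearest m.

Let the plane be z = a·E + b·N + c.
Outcrop 2−Outcrop 1: 238a − 149b = −75;  Outcrop 3−Outcrop 1: 247a + 27b = 29.
Solving gives a = 0.05311249, b = 0.58819311.
Then c = 784 − a·314016 − b·5905570 = −3489509.76.
At (313767, 5905757): z = 16664.9 + 3473725.6 − 3489509.76 = 880.8 m.

881 m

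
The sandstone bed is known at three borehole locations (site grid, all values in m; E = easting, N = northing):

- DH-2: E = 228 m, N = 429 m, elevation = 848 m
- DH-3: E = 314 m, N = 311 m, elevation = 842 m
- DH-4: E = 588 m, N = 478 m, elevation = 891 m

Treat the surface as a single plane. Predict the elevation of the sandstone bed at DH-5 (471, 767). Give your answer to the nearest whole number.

Let the plane be z = a·E + b·N + c.
DH-3−DH-2: 86a − 118b = −6;  DH-4−DH-2: 360a + 49b = 43.
Solving gives a = 0.10237, b = 0.12546.
Then c = 848 − a·228 − b·429 = 770.84.
At (471, 767): z = 48.2 + 96.2 + 770.84 = 915.3 m.

915 m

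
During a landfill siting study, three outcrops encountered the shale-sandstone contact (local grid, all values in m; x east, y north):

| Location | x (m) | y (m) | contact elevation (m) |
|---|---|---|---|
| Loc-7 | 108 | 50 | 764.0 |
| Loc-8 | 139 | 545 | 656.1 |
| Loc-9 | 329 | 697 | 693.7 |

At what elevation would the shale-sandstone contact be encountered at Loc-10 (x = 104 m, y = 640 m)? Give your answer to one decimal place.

Two edge vectors: Loc-7→Loc-8 = (31, 495, -107.9), Loc-7→Loc-9 = (221, 647, -70.3).
Normal n = (Loc-7→Loc-8) × (Loc-7→Loc-9) = (35012.8, -21666.6, -89338).
So ∂z/∂x = −n_x/n_z = 0.39191 and ∂z/∂y = −n_y/n_z = −0.24252.
Intercept c from Loc-7: 764 − 42.33 + 12.13 = 733.80.
At (104, 640): z = 40.8 − 155.2 + 733.80 = 619.3 m.

619.3 m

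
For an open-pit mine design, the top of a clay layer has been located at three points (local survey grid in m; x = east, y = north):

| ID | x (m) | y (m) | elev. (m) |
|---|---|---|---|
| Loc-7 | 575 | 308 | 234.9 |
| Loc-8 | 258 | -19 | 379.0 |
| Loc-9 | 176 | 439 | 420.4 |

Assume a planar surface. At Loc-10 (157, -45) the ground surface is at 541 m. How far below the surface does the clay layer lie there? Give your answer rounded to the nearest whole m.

115 m

Two edge vectors: Loc-7→Loc-8 = (-317, -327, 144.1), Loc-7→Loc-9 = (-399, 131, 185.5).
Normal n = (Loc-7→Loc-8) × (Loc-7→Loc-9) = (-79535.6, 1307.6, -172000).
So ∂z/∂x = −n_x/n_z = −0.46242 and ∂z/∂y = −n_y/n_z = 0.00760.
Intercept c from Loc-7: 234.9 + 265.89 − 2.34 = 498.45.
At (157, -45): z_contact = −72.6 − 0.3 + 498.45 = 425.5 m.
Depth below ground = 541 − 425.5 = 115 m.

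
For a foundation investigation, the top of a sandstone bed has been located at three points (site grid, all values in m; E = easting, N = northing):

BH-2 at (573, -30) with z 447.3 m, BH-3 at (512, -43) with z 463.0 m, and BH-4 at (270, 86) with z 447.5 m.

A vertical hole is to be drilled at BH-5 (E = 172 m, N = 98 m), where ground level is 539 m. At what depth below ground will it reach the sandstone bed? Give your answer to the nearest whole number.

80 m

Two edge vectors: BH-2→BH-3 = (-61, -13, 15.7), BH-2→BH-4 = (-303, 116, 0.2).
Normal n = (BH-2→BH-3) × (BH-2→BH-4) = (-1823.8, -4744.9, -11015).
So ∂z/∂E = −n_x/n_z = −0.16557 and ∂z/∂N = −n_y/n_z = −0.43077.
Intercept c from BH-2: 447.3 + 94.87 − 12.92 = 529.25.
At (172, 98): z_contact = −28.5 − 42.2 + 529.25 = 458.6 m.
Depth below ground = 539 − 458.6 = 80 m.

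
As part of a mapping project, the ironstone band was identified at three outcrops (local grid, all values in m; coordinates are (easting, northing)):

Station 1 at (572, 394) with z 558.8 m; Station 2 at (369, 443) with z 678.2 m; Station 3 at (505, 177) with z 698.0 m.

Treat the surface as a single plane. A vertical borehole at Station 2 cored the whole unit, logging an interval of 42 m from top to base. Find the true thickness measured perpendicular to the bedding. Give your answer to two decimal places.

Two edge vectors: Station 1→Station 2 = (-203, 49, 119.4), Station 1→Station 3 = (-67, -217, 139.2).
Normal n = (Station 1→Station 2) × (Station 1→Station 3) = (32730.6, 20257.8, 47334).
So ∂z/∂E = −n_x/n_z = −0.69148 and ∂z/∂N = −n_y/n_z = −0.42798.
|∇z| = √(a²+b²) = 0.81321, so dip δ = arctan(0.81321) = 39.12°.
True thickness = vertical thickness × cos δ = 42 × cos 39.12° = 32.59 m.

32.59 m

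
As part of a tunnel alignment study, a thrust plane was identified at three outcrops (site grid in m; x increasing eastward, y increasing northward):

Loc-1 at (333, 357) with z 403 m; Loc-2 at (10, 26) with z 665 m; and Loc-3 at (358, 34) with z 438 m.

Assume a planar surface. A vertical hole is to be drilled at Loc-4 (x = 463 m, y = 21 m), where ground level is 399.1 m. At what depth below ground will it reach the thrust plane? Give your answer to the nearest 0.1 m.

Let the plane be z = a·x + b·y + c.
Loc-2−Loc-1: −323a − 331b = 262;  Loc-3−Loc-1: 25a − 323b = 35.
Solving gives a = −0.64865, b = −0.15856.
Then c = 403 − a·333 − b·357 = 675.61.
At (463, 21): z_contact = −300.33 − 3.33 + 675.61 = 371.95 m.
Depth below ground = 399.1 − 371.95 = 27.1 m.

27.1 m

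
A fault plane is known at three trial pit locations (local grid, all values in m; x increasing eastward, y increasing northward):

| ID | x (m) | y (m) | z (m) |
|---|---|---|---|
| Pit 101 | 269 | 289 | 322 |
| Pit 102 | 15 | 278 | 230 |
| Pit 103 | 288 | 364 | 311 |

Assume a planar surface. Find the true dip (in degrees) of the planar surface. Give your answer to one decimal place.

Two edge vectors: Pit 101→Pit 102 = (-254, -11, -92), Pit 101→Pit 103 = (19, 75, -11).
Normal n = (Pit 101→Pit 102) × (Pit 101→Pit 103) = (7021, -4542, -18841).
So ∂z/∂x = −n_x/n_z = 0.37264 and ∂z/∂y = −n_y/n_z = −0.24107.
Gradient magnitude |∇z| = √(a² + b²) = √(0.13886 + 0.05811) = 0.44382.
True dip = arctan(0.44382) = 23.9°, dipping toward WNW (azimuth ≈ 303°).

23.9°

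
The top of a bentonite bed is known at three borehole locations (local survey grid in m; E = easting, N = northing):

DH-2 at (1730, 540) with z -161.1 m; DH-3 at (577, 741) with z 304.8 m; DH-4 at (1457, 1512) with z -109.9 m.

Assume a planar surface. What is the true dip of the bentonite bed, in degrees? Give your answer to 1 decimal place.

22.8°

Let the plane be z = a·E + b·N + c.
DH-3−DH-2: −1153a + 201b = 465.9;  DH-4−DH-2: −273a + 972b = 51.2.
Solving gives a = −0.41522, b = −0.06395.
Gradient magnitude |∇z| = √(a² + b²) = √(0.17241 + 0.00409) = 0.42012.
True dip = arctan(0.42012) = 22.8°, dipping toward E (azimuth ≈ 081°).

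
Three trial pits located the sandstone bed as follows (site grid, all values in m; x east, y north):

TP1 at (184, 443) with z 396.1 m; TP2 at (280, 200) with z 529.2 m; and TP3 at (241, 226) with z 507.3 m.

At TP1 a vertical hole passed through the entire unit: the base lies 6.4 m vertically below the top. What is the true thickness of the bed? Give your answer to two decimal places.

Let the plane be z = a·x + b·y + c.
TP2−TP1: 96a − 243b = 133.1;  TP3−TP1: 57a − 217b = 111.2.
Solving gives a = 0.26660, b = −0.44242.
|∇z| = √(a²+b²) = 0.51653, so dip δ = arctan(0.51653) = 27.32°.
True thickness = vertical thickness × cos δ = 6.4 × cos 27.32° = 5.69 m.

5.69 m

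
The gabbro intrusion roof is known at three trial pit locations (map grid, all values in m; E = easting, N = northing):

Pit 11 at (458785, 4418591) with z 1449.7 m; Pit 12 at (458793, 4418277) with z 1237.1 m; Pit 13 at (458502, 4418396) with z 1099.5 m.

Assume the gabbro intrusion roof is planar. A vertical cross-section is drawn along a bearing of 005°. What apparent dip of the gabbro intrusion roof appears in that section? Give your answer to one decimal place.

37.2°

Two edge vectors: Pit 11→Pit 12 = (8, -314, -212.6), Pit 11→Pit 13 = (-283, -195, -350.2).
Normal n = (Pit 11→Pit 12) × (Pit 11→Pit 13) = (68505.8, 62967.4, -90422).
So ∂z/∂E = −n_x/n_z = 0.75762 and ∂z/∂N = −n_y/n_z = 0.69637.
Unit vector along 005° is (sin 5°, cos 5°) = (0.0872, 0.9962).
Slope in that direction = a·(0.0872) + b·(0.9962) = 0.75975.
Apparent dip = arctan|0.75975| = 37.2° (true dip is 45.8°, so apparent ≤ true as expected).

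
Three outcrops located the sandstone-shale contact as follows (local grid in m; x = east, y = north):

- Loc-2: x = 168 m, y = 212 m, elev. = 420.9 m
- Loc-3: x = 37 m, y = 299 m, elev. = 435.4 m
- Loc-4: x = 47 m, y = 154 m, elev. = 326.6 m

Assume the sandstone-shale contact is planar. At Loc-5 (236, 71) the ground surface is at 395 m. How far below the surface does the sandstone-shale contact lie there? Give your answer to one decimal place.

56.2 m

Two edge vectors: Loc-2→Loc-3 = (-131, 87, 14.5), Loc-2→Loc-4 = (-121, -58, -94.3).
Normal n = (Loc-2→Loc-3) × (Loc-2→Loc-4) = (-7363.1, -14107.8, 18125).
So ∂z/∂x = −n_x/n_z = 0.40624 and ∂z/∂y = −n_y/n_z = 0.77836.
Intercept c from Loc-2: 420.9 − 68.25 − 165.01 = 187.64.
At (236, 71): z_contact = 95.87 + 55.26 + 187.64 = 338.78 m.
Depth below ground = 395 − 338.78 = 56.2 m.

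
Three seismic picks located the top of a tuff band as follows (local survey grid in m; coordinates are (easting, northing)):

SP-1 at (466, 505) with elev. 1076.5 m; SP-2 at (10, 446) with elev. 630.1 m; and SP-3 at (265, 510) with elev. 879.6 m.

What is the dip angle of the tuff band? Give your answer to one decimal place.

Two edge vectors: SP-1→SP-2 = (-456, -59, -446.4), SP-1→SP-3 = (-201, 5, -196.9).
Normal n = (SP-1→SP-2) × (SP-1→SP-3) = (13849.1, -60, -14139).
So ∂z/∂E = −n_x/n_z = 0.97950 and ∂z/∂N = −n_y/n_z = −0.00424.
Gradient magnitude |∇z| = √(a² + b²) = √(0.95941 + 0.00002) = 0.97951.
True dip = arctan(0.97951) = 44.4°, dipping toward W (azimuth ≈ 270°).

44.4°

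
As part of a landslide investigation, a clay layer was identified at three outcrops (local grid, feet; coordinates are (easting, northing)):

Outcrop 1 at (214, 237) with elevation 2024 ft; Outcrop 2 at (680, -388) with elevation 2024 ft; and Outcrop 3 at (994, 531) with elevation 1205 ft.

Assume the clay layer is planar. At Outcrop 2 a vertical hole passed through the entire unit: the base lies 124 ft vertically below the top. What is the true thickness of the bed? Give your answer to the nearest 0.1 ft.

Let the plane be z = a·E + b·N + c.
Outcrop 2−Outcrop 1: 466a − 625b = 0;  Outcrop 3−Outcrop 1: 780a + 294b = −819.
Solving gives a = −0.81965, b = −0.61113.
|∇z| = √(a²+b²) = 1.02240, so dip δ = arctan(1.02240) = 45.63°.
True thickness = vertical thickness × cos δ = 124 × cos 45.63° = 86.7 ft.

86.7 ft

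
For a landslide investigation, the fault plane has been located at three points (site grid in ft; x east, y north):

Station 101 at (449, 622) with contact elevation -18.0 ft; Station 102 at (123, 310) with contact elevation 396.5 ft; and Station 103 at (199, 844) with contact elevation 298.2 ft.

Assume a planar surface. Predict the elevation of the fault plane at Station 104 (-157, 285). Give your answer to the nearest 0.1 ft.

Two edge vectors: Station 101→Station 102 = (-326, -312, 414.5), Station 101→Station 103 = (-250, 222, 316.2).
Normal n = (Station 101→Station 102) × (Station 101→Station 103) = (-190673.4, -543.8, -150372).
So ∂z/∂x = −n_x/n_z = −1.26801 and ∂z/∂y = −n_y/n_z = −0.00362.
Intercept c from Station 101: -18 + 569.34 + 2.25 = 553.59.
At (-157, 285): z = 199.1 − 1.0 + 553.59 = 751.6 ft.

751.6 ft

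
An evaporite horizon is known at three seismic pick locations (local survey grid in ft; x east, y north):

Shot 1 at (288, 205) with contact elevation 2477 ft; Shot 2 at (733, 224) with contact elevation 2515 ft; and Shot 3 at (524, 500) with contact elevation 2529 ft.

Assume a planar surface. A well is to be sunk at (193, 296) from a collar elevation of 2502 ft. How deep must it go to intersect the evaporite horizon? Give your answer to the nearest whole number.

22 ft

Two edge vectors: Shot 1→Shot 2 = (445, 19, 38), Shot 1→Shot 3 = (236, 295, 52).
Normal n = (Shot 1→Shot 2) × (Shot 1→Shot 3) = (-10222, -14172, 126791).
So ∂z/∂x = −n_x/n_z = 0.08062 and ∂z/∂y = −n_y/n_z = 0.11177.
Intercept c from Shot 1: 2477 − 23.22 − 22.91 = 2430.87.
At (193, 296): z_contact = 15.6 + 33.1 + 2430.87 = 2479.5 ft.
Depth below ground = 2502 − 2479.5 = 22 ft.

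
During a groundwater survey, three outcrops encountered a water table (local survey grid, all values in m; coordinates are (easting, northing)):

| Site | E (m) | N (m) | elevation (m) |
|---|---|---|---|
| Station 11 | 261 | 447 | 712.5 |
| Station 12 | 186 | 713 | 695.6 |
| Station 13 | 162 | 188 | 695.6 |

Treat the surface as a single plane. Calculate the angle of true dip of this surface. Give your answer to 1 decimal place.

11.0°

Let the plane be z = a·E + b·N + c.
Station 12−Station 11: −75a + 266b = −16.9;  Station 13−Station 11: −99a − 259b = −16.9.
Solving gives a = 0.19390, b = −0.00886.
Gradient magnitude |∇z| = √(a² + b²) = √(0.03760 + 0.00008) = 0.19410.
True dip = arctan(0.19410) = 11.0°, dipping toward W (azimuth ≈ 273°).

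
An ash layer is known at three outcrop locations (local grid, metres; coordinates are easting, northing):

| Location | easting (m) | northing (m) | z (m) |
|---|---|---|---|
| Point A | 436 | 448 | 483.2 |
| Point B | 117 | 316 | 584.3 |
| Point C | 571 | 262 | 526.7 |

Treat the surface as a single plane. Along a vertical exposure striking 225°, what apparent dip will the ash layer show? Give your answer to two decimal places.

20.40°

Let the plane be z = a·easting + b·northing + c.
Point B−Point A: −319a − 132b = 101.1;  Point C−Point A: 135a − 186b = 43.5.
Solving gives a = −0.16931, b = −0.35675.
Unit vector along 225° is (sin 225°, cos 225°) = (-0.7071, -0.7071).
Slope in that direction = a·(-0.7071) + b·(-0.7071) = 0.37198.
Apparent dip = arctan|0.37198| = 20.40° (true dip is 21.5°, so apparent ≤ true as expected).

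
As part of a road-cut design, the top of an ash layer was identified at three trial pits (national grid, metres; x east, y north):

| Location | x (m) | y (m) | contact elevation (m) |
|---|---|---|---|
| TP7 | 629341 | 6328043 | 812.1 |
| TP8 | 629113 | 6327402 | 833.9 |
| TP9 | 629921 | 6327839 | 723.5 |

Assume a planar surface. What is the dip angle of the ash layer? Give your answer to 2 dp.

8.39°

Two edge vectors: TP7→TP8 = (-228, -641, 21.8), TP7→TP9 = (580, -204, -88.6).
Normal n = (TP7→TP8) × (TP7→TP9) = (61239.8, -7556.8, 418292).
So ∂z/∂x = −n_x/n_z = −0.14640 and ∂z/∂y = −n_y/n_z = 0.01807.
Gradient magnitude |∇z| = √(a² + b²) = √(0.02143 + 0.00033) = 0.14751.
True dip = arctan(0.14751) = 8.39°, dipping toward E (azimuth ≈ 097°).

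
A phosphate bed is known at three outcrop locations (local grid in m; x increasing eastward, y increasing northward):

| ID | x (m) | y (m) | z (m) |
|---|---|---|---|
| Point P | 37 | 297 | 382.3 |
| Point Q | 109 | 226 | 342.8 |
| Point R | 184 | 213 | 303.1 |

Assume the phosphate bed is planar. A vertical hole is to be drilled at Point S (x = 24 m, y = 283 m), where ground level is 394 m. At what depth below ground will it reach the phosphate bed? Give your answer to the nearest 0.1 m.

5.2 m

Two edge vectors: Point P→Point Q = (72, -71, -39.5), Point P→Point R = (147, -84, -79.2).
Normal n = (Point P→Point Q) × (Point P→Point R) = (2305.2, -104.1, 4389).
So ∂z/∂x = −n_x/n_z = −0.52522 and ∂z/∂y = −n_y/n_z = 0.02372.
Intercept c from Point P: 382.3 + 19.43 − 7.04 = 394.69.
At (24, 283): z_contact = −12.61 + 6.71 + 394.69 = 388.80 m.
Depth below ground = 394 − 388.80 = 5.2 m.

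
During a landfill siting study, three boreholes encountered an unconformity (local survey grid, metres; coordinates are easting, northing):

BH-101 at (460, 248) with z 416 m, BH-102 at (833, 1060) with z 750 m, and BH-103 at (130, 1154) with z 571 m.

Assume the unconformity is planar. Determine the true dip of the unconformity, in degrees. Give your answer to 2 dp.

21.92°

Two edge vectors: BH-101→BH-102 = (373, 812, 334), BH-101→BH-103 = (-330, 906, 155).
Normal n = (BH-101→BH-102) × (BH-101→BH-103) = (-176744, -168035, 605898).
So ∂z/∂easting = −n_x/n_z = 0.29171 and ∂z/∂northing = −n_y/n_z = 0.27733.
Gradient magnitude |∇z| = √(a² + b²) = √(0.08509 + 0.07691) = 0.40250.
True dip = arctan(0.40250) = 21.92°, dipping toward SW (azimuth ≈ 226°).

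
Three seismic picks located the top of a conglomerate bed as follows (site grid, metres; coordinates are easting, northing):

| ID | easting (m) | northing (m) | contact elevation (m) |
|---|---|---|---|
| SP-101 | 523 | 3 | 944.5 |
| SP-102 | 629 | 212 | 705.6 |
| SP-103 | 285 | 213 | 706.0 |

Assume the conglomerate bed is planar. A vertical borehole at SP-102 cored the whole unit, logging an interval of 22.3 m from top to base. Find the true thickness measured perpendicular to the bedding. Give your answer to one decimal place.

14.7 m

Let the plane be z = a·easting + b·northing + c.
SP-102−SP-101: 106a + 209b = −238.9;  SP-103−SP-101: −238a + 210b = −238.5.
Solving gives a = −0.00448, b = −1.14079.
|∇z| = √(a²+b²) = 1.14080, so dip δ = arctan(1.14080) = 48.76°.
True thickness = vertical thickness × cos δ = 22.3 × cos 48.76° = 14.7 m.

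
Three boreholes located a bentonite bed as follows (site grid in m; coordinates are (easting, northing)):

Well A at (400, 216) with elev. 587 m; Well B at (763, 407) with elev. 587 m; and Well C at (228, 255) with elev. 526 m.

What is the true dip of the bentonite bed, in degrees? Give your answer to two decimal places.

Two edge vectors: Well A→Well B = (363, 191, 0), Well A→Well C = (-172, 39, -61).
Normal n = (Well A→Well B) × (Well A→Well C) = (-11651, 22143, 47009).
So ∂z/∂E = −n_x/n_z = 0.24785 and ∂z/∂N = −n_y/n_z = −0.47104.
Gradient magnitude |∇z| = √(a² + b²) = √(0.06143 + 0.22188) = 0.53226.
True dip = arctan(0.53226) = 28.02°, dipping toward NNW (azimuth ≈ 332°).

28.02°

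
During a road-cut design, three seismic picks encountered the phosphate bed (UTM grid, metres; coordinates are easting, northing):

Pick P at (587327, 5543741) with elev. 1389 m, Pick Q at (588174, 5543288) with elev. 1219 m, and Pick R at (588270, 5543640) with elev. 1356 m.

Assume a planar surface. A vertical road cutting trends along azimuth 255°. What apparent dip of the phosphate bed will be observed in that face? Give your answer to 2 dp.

6.08°

Let the plane be z = a·easting + b·northing + c.
Pick Q−Pick P: 847a − 453b = −170;  Pick R−Pick P: 943a − 101b = −33.
Solving gives a = 0.00650, b = 0.38743.
Unit vector along 255° is (sin 255°, cos 255°) = (-0.9659, -0.2588).
Slope in that direction = a·(-0.9659) + b·(-0.2588) = −0.10655.
Apparent dip = arctan|0.10655| = 6.08° (true dip is 21.2°, so apparent ≤ true as expected).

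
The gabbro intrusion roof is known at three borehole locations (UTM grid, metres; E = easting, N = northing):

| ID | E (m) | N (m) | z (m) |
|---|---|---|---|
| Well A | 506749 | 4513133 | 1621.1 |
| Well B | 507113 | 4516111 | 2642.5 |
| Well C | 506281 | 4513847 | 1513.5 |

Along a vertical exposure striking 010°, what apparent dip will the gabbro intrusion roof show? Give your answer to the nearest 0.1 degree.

Let the plane be z = a·E + b·N + c.
Well B−Well A: 364a + 2978b = 1021.4;  Well C−Well A: −468a + 714b = −107.6.
Solving gives a = 0.63480, b = 0.26539.
Unit vector along 010° is (sin 10°, cos 10°) = (0.1736, 0.9848).
Slope in that direction = a·(0.1736) + b·(0.9848) = 0.37159.
Apparent dip = arctan|0.37159| = 20.4° (true dip is 34.5°, so apparent ≤ true as expected).

20.4°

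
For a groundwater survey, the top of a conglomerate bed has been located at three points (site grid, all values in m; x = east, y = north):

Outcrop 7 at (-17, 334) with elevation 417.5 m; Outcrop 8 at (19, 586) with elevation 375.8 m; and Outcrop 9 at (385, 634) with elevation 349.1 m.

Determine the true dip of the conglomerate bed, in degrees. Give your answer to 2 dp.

Two edge vectors: Outcrop 7→Outcrop 8 = (36, 252, -41.7), Outcrop 7→Outcrop 9 = (402, 300, -68.4).
Normal n = (Outcrop 7→Outcrop 8) × (Outcrop 7→Outcrop 9) = (-4726.8, -14301, -90504).
So ∂z/∂x = −n_x/n_z = −0.05223 and ∂z/∂y = −n_y/n_z = −0.15802.
Gradient magnitude |∇z| = √(a² + b²) = √(0.00273 + 0.02497) = 0.16642.
True dip = arctan(0.16642) = 9.45°, dipping toward NNE (azimuth ≈ 018°).

9.45°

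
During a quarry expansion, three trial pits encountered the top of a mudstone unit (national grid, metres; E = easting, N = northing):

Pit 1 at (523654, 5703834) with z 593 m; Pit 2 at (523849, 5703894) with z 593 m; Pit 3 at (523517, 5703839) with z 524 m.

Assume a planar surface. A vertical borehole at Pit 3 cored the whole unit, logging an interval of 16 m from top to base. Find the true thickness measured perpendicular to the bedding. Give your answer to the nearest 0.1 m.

8.7 m

Two edge vectors: Pit 1→Pit 2 = (195, 60, 0), Pit 1→Pit 3 = (-137, 5, -69).
Normal n = (Pit 1→Pit 2) × (Pit 1→Pit 3) = (-4140, 13455, 9195).
So ∂z/∂E = −n_x/n_z = 0.45024 and ∂z/∂N = −n_y/n_z = −1.46330.
|∇z| = √(a²+b²) = 1.53100, so dip δ = arctan(1.53100) = 56.85°.
True thickness = vertical thickness × cos δ = 16 × cos 56.85° = 8.7 m.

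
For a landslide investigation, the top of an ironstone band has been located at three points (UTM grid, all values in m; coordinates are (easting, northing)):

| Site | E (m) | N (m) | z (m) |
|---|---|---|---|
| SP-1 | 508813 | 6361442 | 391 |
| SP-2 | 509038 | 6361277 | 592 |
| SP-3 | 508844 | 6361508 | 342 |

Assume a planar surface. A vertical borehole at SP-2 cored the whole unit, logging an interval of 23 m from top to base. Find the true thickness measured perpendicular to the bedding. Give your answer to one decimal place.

17.1 m

Let the plane be z = a·E + b·N + c.
SP-2−SP-1: 225a − 165b = 201;  SP-3−SP-1: 31a + 66b = −49.
Solving gives a = 0.25950, b = −0.86431.
|∇z| = √(a²+b²) = 0.90243, so dip δ = arctan(0.90243) = 42.06°.
True thickness = vertical thickness × cos δ = 23 × cos 42.06° = 17.1 m.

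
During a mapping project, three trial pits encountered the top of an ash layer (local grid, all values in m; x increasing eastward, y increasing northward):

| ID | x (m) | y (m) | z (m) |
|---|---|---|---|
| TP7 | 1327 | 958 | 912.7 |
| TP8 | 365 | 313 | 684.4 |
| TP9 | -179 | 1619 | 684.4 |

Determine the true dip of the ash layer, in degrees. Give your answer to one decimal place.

11.4°

Two edge vectors: TP7→TP8 = (-962, -645, -228.3), TP7→TP9 = (-1506, 661, -228.3).
Normal n = (TP7→TP8) × (TP7→TP9) = (298159.8, 124195.2, -1607252).
So ∂z/∂x = −n_x/n_z = 0.18551 and ∂z/∂y = −n_y/n_z = 0.07727.
Gradient magnitude |∇z| = √(a² + b²) = √(0.03441 + 0.00597) = 0.20096.
True dip = arctan(0.20096) = 11.4°, dipping toward WSW (azimuth ≈ 247°).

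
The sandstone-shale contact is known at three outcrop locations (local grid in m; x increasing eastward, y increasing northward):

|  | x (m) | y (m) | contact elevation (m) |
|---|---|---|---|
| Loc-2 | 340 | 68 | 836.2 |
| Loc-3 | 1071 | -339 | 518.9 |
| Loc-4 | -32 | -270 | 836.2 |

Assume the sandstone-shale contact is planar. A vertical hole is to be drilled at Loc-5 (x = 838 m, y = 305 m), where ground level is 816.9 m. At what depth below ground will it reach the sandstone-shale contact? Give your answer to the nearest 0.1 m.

Let the plane be z = a·x + b·y + c.
Loc-3−Loc-2: 731a − 407b = −317.3;  Loc-4−Loc-2: −372a − 338b = 0.
Solving gives a = −0.269140, b = 0.296213.
Then c = 836.2 − a·340 − b·68 = 907.57.
At (838, 305): z_contact = −225.54 + 90.35 + 907.57 = 772.37 m.
Depth below ground = 816.9 − 772.37 = 44.5 m.

44.5 m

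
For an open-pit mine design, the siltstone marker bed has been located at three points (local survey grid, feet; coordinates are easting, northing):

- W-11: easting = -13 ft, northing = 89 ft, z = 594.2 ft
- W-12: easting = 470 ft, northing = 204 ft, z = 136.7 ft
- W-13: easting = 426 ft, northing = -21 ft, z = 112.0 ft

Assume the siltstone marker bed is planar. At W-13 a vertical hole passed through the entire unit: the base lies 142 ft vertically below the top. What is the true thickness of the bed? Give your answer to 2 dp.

97.12 ft

Let the plane be z = a·easting + b·northing + c.
W-12−W-11: 483a + 115b = −457.5;  W-13−W-11: 439a − 110b = −482.2.
Solving gives a = −1.02088, b = 0.30942.
|∇z| = √(a²+b²) = 1.06674, so dip δ = arctan(1.06674) = 46.85°.
True thickness = vertical thickness × cos δ = 142 × cos 46.85° = 97.12 ft.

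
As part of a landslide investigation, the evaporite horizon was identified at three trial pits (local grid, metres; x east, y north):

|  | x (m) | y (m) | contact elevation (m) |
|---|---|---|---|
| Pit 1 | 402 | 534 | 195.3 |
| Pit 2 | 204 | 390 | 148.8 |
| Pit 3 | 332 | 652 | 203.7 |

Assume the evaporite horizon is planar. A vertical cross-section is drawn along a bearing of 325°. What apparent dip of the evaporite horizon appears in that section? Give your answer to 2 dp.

2.70°

Two edge vectors: Pit 1→Pit 2 = (-198, -144, -46.5), Pit 1→Pit 3 = (-70, 118, 8.4).
Normal n = (Pit 1→Pit 2) × (Pit 1→Pit 3) = (4277.4, 4918.2, -33444).
So ∂z/∂x = −n_x/n_z = 0.12790 and ∂z/∂y = −n_y/n_z = 0.14706.
Unit vector along 325° is (sin 325°, cos 325°) = (-0.5736, 0.8192).
Slope in that direction = a·(-0.5736) + b·(0.8192) = 0.04710.
Apparent dip = arctan|0.04710| = 2.70° (true dip is 11.0°, so apparent ≤ true as expected).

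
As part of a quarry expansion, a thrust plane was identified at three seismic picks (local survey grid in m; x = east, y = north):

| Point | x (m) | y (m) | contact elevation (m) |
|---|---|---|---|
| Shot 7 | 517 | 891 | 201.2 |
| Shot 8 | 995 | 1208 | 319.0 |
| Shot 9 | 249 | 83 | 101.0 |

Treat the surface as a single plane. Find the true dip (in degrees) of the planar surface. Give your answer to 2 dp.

Let the plane be z = a·x + b·y + c.
Shot 8−Shot 7: 478a + 317b = 117.8;  Shot 9−Shot 7: −268a − 808b = −100.2.
Solving gives a = 0.21051, b = 0.05419.
Gradient magnitude |∇z| = √(a² + b²) = √(0.04431 + 0.00294) = 0.21737.
True dip = arctan(0.21737) = 12.26°, dipping toward WSW (azimuth ≈ 256°).

12.26°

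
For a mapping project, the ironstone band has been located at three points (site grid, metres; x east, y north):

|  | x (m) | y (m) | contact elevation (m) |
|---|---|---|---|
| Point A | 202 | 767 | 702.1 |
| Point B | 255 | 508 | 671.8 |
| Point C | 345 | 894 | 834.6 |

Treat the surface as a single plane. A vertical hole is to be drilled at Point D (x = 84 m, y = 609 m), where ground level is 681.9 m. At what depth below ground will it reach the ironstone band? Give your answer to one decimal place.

Two edge vectors: Point A→Point B = (53, -259, -30.3), Point A→Point C = (143, 127, 132.5).
Normal n = (Point A→Point B) × (Point A→Point C) = (-30469.4, -11355.4, 43768).
So ∂z/∂x = −n_x/n_z = 0.69616 and ∂z/∂y = −n_y/n_z = 0.25945.
Intercept c from Point A: 702.1 − 140.62 − 198.99 = 362.48.
At (84, 609): z_contact = 58.48 + 158.00 + 362.48 = 578.96 m.
Depth below ground = 681.9 − 578.96 = 102.9 m.

102.9 m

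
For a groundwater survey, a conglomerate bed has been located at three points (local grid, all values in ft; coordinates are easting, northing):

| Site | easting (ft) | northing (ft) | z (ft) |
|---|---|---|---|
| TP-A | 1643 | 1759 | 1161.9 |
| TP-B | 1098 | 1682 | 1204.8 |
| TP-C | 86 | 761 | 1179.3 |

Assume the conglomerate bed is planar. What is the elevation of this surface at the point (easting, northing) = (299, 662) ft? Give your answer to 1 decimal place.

1145.1 ft

Let the plane be z = a·easting + b·northing + c.
TP-B−TP-A: −545a − 77b = 42.9;  TP-C−TP-A: −1557a − 998b = 17.4.
Solving gives a = −0.097812, b = 0.135164.
Then c = 1161.9 − a·1643 − b·1759 = 1084.85.
At (299, 662): z = −29.2 + 89.5 + 1084.85 = 1145.1 ft.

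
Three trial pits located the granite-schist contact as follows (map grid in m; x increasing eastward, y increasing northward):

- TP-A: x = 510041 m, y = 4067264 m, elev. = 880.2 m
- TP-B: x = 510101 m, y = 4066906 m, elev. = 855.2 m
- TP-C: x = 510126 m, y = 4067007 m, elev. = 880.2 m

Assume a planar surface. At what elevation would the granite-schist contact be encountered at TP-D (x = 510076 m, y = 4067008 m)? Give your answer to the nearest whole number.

Two edge vectors: TP-A→TP-B = (60, -358, -25), TP-A→TP-C = (85, -257, 0).
Normal n = (TP-A→TP-B) × (TP-A→TP-C) = (-6425, -2125, 15010).
So ∂z/∂x = −n_x/n_z = 0.42804797 and ∂z/∂y = −n_y/n_z = 0.14157229.
Intercept c from TP-A: 880.2 − 218322.01 − 575811.86 = −793253.67.
At (510076, 4067008): z = 218337.0 + 575775.6 − 793253.67 = 858.9 m.

859 m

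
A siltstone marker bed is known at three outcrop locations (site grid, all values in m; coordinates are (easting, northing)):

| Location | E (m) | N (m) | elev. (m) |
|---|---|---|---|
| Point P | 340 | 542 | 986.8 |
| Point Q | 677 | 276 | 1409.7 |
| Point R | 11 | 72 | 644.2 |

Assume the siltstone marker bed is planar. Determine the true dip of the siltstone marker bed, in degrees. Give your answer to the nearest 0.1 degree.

Two edge vectors: Point P→Point Q = (337, -266, 422.9), Point P→Point R = (-329, -470, -342.6).
Normal n = (Point P→Point Q) × (Point P→Point R) = (289894.6, -23677.9, -245904).
So ∂z/∂E = −n_x/n_z = 1.17889 and ∂z/∂N = −n_y/n_z = −0.09629.
Gradient magnitude |∇z| = √(a² + b²) = √(1.38979 + 0.00927) = 1.18282.
True dip = arctan(1.18282) = 49.8°, dipping toward W (azimuth ≈ 275°).

49.8°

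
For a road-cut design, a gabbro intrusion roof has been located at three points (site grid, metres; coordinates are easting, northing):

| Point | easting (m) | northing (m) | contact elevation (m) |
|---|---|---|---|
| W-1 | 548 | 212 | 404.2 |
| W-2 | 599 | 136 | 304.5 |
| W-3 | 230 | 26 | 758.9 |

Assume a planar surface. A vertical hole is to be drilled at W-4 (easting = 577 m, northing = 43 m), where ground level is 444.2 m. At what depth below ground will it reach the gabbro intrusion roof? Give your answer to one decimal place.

147.6 m

Two edge vectors: W-1→W-2 = (51, -76, -99.7), W-1→W-3 = (-318, -186, 354.7).
Normal n = (W-1→W-2) × (W-1→W-3) = (-45501.4, 13614.9, -33654).
So ∂z/∂easting = −n_x/n_z = −1.35204 and ∂z/∂northing = −n_y/n_z = 0.40456.
Intercept c from W-1: 404.2 + 740.92 − 85.77 = 1059.35.
At (577, 43): z_contact = −780.12 + 17.40 + 1059.35 = 296.62 m.
Depth below ground = 444.2 − 296.62 = 147.6 m.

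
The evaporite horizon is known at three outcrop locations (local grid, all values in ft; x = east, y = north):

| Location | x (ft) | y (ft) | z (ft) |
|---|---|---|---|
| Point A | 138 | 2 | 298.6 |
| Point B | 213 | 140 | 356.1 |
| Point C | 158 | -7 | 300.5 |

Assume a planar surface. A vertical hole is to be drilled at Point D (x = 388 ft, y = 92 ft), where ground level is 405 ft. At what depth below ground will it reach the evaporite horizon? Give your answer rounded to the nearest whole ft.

Two edge vectors: Point A→Point B = (75, 138, 57.5), Point A→Point C = (20, -9, 1.9).
Normal n = (Point A→Point B) × (Point A→Point C) = (779.7, 1007.5, -3435).
So ∂z/∂x = −n_x/n_z = 0.22699 and ∂z/∂y = −n_y/n_z = 0.29330.
Intercept c from Point A: 298.6 − 31.32 − 0.59 = 266.69.
At (388, 92): z_contact = 88.1 + 27.0 + 266.69 = 381.7 ft.
Depth below ground = 405 − 381.7 = 23 ft.

23 ft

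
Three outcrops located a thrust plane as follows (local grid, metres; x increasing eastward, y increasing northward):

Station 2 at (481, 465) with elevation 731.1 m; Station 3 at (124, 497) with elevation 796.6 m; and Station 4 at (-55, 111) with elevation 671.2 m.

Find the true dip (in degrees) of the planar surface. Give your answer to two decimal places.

22.81°

Let the plane be z = a·x + b·y + c.
Station 3−Station 2: −357a + 32b = 65.5;  Station 4−Station 2: −536a − 354b = −59.9.
Solving gives a = −0.14819, b = 0.39359.
Gradient magnitude |∇z| = √(a² + b²) = √(0.02196 + 0.15491) = 0.42057.
True dip = arctan(0.42057) = 22.81°, dipping toward SSE (azimuth ≈ 159°).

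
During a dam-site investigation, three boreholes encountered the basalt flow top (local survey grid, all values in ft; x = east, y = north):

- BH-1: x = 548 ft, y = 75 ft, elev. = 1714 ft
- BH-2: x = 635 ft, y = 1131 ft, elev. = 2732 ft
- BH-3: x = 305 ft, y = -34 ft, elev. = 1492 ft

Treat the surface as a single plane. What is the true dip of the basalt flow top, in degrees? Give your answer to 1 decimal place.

46.4°

Let the plane be z = a·x + b·y + c.
BH-2−BH-1: 87a + 1056b = 1018;  BH-3−BH-1: −243a − 109b = −222.
Solving gives a = 0.49963, b = 0.92285.
Gradient magnitude |∇z| = √(a² + b²) = √(0.24963 + 0.85166) = 1.04942.
True dip = arctan(1.04942) = 46.4°, dipping toward SSW (azimuth ≈ 208°).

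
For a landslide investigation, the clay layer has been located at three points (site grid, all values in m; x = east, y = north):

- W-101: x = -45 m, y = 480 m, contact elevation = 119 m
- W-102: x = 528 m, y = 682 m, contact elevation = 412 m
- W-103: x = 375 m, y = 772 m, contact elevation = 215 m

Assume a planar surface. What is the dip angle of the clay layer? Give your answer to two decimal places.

Two edge vectors: W-101→W-102 = (573, 202, 293), W-101→W-103 = (420, 292, 96).
Normal n = (W-101→W-102) × (W-101→W-103) = (-66164, 68052, 82476).
So ∂z/∂x = −n_x/n_z = 0.80222 and ∂z/∂y = −n_y/n_z = −0.82511.
Gradient magnitude |∇z| = √(a² + b²) = √(0.64356 + 0.68081) = 1.15081.
True dip = arctan(1.15081) = 49.01°, dipping toward NW (azimuth ≈ 316°).

49.01°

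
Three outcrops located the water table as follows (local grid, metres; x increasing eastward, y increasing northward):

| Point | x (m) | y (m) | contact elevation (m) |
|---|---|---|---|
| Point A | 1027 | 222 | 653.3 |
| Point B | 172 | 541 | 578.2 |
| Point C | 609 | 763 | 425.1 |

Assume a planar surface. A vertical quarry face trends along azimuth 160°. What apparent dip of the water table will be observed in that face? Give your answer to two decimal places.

Two edge vectors: Point A→Point B = (-855, 319, -75.1), Point A→Point C = (-418, 541, -228.2).
Normal n = (Point A→Point B) × (Point A→Point C) = (-32166.7, -163719.2, -329213).
So ∂z/∂x = −n_x/n_z = −0.09771 and ∂z/∂y = −n_y/n_z = −0.49730.
Unit vector along 160° is (sin 160°, cos 160°) = (0.3420, -0.9397).
Slope in that direction = a·(0.3420) + b·(-0.9397) = 0.43390.
Apparent dip = arctan|0.43390| = 23.46° (true dip is 26.9°, so apparent ≤ true as expected).

23.46°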